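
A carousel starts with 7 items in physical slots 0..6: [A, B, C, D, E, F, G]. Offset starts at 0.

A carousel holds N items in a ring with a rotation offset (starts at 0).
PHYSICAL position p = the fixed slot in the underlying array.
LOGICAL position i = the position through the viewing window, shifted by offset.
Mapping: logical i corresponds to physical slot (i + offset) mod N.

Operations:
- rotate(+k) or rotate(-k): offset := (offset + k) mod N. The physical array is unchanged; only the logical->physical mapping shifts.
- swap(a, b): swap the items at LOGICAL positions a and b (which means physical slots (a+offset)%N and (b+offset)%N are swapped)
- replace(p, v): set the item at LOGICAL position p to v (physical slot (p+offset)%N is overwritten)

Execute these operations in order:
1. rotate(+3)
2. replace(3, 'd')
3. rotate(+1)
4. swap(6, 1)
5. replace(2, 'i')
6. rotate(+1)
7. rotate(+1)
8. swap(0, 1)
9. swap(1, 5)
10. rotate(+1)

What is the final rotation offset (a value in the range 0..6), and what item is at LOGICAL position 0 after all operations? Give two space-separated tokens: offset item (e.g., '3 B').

After op 1 (rotate(+3)): offset=3, physical=[A,B,C,D,E,F,G], logical=[D,E,F,G,A,B,C]
After op 2 (replace(3, 'd')): offset=3, physical=[A,B,C,D,E,F,d], logical=[D,E,F,d,A,B,C]
After op 3 (rotate(+1)): offset=4, physical=[A,B,C,D,E,F,d], logical=[E,F,d,A,B,C,D]
After op 4 (swap(6, 1)): offset=4, physical=[A,B,C,F,E,D,d], logical=[E,D,d,A,B,C,F]
After op 5 (replace(2, 'i')): offset=4, physical=[A,B,C,F,E,D,i], logical=[E,D,i,A,B,C,F]
After op 6 (rotate(+1)): offset=5, physical=[A,B,C,F,E,D,i], logical=[D,i,A,B,C,F,E]
After op 7 (rotate(+1)): offset=6, physical=[A,B,C,F,E,D,i], logical=[i,A,B,C,F,E,D]
After op 8 (swap(0, 1)): offset=6, physical=[i,B,C,F,E,D,A], logical=[A,i,B,C,F,E,D]
After op 9 (swap(1, 5)): offset=6, physical=[E,B,C,F,i,D,A], logical=[A,E,B,C,F,i,D]
After op 10 (rotate(+1)): offset=0, physical=[E,B,C,F,i,D,A], logical=[E,B,C,F,i,D,A]

Answer: 0 E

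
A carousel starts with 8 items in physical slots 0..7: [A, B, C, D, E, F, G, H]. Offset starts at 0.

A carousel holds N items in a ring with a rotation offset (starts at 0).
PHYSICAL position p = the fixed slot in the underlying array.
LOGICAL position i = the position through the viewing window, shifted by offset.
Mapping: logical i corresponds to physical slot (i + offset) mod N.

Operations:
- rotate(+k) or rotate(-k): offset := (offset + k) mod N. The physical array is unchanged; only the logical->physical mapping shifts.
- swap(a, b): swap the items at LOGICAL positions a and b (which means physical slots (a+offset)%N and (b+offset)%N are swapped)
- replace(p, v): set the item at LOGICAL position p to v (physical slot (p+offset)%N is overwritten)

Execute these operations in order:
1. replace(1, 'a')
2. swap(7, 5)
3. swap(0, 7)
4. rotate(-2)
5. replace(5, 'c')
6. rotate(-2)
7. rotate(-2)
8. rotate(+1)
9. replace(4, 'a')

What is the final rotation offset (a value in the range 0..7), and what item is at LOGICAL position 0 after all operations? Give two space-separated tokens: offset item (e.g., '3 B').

Answer: 3 c

Derivation:
After op 1 (replace(1, 'a')): offset=0, physical=[A,a,C,D,E,F,G,H], logical=[A,a,C,D,E,F,G,H]
After op 2 (swap(7, 5)): offset=0, physical=[A,a,C,D,E,H,G,F], logical=[A,a,C,D,E,H,G,F]
After op 3 (swap(0, 7)): offset=0, physical=[F,a,C,D,E,H,G,A], logical=[F,a,C,D,E,H,G,A]
After op 4 (rotate(-2)): offset=6, physical=[F,a,C,D,E,H,G,A], logical=[G,A,F,a,C,D,E,H]
After op 5 (replace(5, 'c')): offset=6, physical=[F,a,C,c,E,H,G,A], logical=[G,A,F,a,C,c,E,H]
After op 6 (rotate(-2)): offset=4, physical=[F,a,C,c,E,H,G,A], logical=[E,H,G,A,F,a,C,c]
After op 7 (rotate(-2)): offset=2, physical=[F,a,C,c,E,H,G,A], logical=[C,c,E,H,G,A,F,a]
After op 8 (rotate(+1)): offset=3, physical=[F,a,C,c,E,H,G,A], logical=[c,E,H,G,A,F,a,C]
After op 9 (replace(4, 'a')): offset=3, physical=[F,a,C,c,E,H,G,a], logical=[c,E,H,G,a,F,a,C]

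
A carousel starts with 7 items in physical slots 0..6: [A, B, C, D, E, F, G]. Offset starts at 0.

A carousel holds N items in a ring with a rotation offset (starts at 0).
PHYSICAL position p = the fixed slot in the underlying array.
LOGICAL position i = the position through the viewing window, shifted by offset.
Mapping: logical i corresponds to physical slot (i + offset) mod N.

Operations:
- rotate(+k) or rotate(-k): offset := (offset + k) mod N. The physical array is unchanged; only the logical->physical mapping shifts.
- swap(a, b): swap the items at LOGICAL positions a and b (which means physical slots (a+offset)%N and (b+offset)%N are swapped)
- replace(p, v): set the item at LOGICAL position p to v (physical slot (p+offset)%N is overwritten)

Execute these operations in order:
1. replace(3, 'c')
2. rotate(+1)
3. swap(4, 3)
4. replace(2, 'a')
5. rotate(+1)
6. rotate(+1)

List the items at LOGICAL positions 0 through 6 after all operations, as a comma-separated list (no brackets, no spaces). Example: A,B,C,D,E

After op 1 (replace(3, 'c')): offset=0, physical=[A,B,C,c,E,F,G], logical=[A,B,C,c,E,F,G]
After op 2 (rotate(+1)): offset=1, physical=[A,B,C,c,E,F,G], logical=[B,C,c,E,F,G,A]
After op 3 (swap(4, 3)): offset=1, physical=[A,B,C,c,F,E,G], logical=[B,C,c,F,E,G,A]
After op 4 (replace(2, 'a')): offset=1, physical=[A,B,C,a,F,E,G], logical=[B,C,a,F,E,G,A]
After op 5 (rotate(+1)): offset=2, physical=[A,B,C,a,F,E,G], logical=[C,a,F,E,G,A,B]
After op 6 (rotate(+1)): offset=3, physical=[A,B,C,a,F,E,G], logical=[a,F,E,G,A,B,C]

Answer: a,F,E,G,A,B,C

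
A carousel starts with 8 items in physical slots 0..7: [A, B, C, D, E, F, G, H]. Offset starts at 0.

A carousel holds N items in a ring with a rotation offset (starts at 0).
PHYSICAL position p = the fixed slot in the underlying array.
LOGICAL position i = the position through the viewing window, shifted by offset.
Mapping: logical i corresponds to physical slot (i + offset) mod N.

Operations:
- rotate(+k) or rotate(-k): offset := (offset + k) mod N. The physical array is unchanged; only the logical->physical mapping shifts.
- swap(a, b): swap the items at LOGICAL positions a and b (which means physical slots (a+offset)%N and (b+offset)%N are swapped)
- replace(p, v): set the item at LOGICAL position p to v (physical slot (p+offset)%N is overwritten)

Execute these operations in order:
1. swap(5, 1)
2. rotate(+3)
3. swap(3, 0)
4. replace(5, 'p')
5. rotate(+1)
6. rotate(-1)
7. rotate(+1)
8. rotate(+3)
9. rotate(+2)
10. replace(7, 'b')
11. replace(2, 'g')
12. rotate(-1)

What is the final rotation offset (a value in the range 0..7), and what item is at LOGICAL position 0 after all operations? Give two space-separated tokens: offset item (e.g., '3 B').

After op 1 (swap(5, 1)): offset=0, physical=[A,F,C,D,E,B,G,H], logical=[A,F,C,D,E,B,G,H]
After op 2 (rotate(+3)): offset=3, physical=[A,F,C,D,E,B,G,H], logical=[D,E,B,G,H,A,F,C]
After op 3 (swap(3, 0)): offset=3, physical=[A,F,C,G,E,B,D,H], logical=[G,E,B,D,H,A,F,C]
After op 4 (replace(5, 'p')): offset=3, physical=[p,F,C,G,E,B,D,H], logical=[G,E,B,D,H,p,F,C]
After op 5 (rotate(+1)): offset=4, physical=[p,F,C,G,E,B,D,H], logical=[E,B,D,H,p,F,C,G]
After op 6 (rotate(-1)): offset=3, physical=[p,F,C,G,E,B,D,H], logical=[G,E,B,D,H,p,F,C]
After op 7 (rotate(+1)): offset=4, physical=[p,F,C,G,E,B,D,H], logical=[E,B,D,H,p,F,C,G]
After op 8 (rotate(+3)): offset=7, physical=[p,F,C,G,E,B,D,H], logical=[H,p,F,C,G,E,B,D]
After op 9 (rotate(+2)): offset=1, physical=[p,F,C,G,E,B,D,H], logical=[F,C,G,E,B,D,H,p]
After op 10 (replace(7, 'b')): offset=1, physical=[b,F,C,G,E,B,D,H], logical=[F,C,G,E,B,D,H,b]
After op 11 (replace(2, 'g')): offset=1, physical=[b,F,C,g,E,B,D,H], logical=[F,C,g,E,B,D,H,b]
After op 12 (rotate(-1)): offset=0, physical=[b,F,C,g,E,B,D,H], logical=[b,F,C,g,E,B,D,H]

Answer: 0 b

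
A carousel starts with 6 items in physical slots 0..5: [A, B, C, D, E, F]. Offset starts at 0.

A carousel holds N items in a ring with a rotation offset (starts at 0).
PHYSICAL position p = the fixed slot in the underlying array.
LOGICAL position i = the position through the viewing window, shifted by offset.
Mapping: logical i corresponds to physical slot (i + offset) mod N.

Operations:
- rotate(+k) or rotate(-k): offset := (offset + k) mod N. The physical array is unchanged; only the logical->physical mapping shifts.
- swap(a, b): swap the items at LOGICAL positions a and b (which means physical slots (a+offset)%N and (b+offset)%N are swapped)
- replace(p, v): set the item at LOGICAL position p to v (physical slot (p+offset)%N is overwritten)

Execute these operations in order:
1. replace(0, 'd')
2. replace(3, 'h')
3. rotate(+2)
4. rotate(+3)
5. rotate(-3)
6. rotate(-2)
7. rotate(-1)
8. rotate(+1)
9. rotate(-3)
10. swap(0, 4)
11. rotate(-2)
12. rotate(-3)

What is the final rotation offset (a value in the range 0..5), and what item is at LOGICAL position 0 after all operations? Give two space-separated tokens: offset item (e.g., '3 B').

After op 1 (replace(0, 'd')): offset=0, physical=[d,B,C,D,E,F], logical=[d,B,C,D,E,F]
After op 2 (replace(3, 'h')): offset=0, physical=[d,B,C,h,E,F], logical=[d,B,C,h,E,F]
After op 3 (rotate(+2)): offset=2, physical=[d,B,C,h,E,F], logical=[C,h,E,F,d,B]
After op 4 (rotate(+3)): offset=5, physical=[d,B,C,h,E,F], logical=[F,d,B,C,h,E]
After op 5 (rotate(-3)): offset=2, physical=[d,B,C,h,E,F], logical=[C,h,E,F,d,B]
After op 6 (rotate(-2)): offset=0, physical=[d,B,C,h,E,F], logical=[d,B,C,h,E,F]
After op 7 (rotate(-1)): offset=5, physical=[d,B,C,h,E,F], logical=[F,d,B,C,h,E]
After op 8 (rotate(+1)): offset=0, physical=[d,B,C,h,E,F], logical=[d,B,C,h,E,F]
After op 9 (rotate(-3)): offset=3, physical=[d,B,C,h,E,F], logical=[h,E,F,d,B,C]
After op 10 (swap(0, 4)): offset=3, physical=[d,h,C,B,E,F], logical=[B,E,F,d,h,C]
After op 11 (rotate(-2)): offset=1, physical=[d,h,C,B,E,F], logical=[h,C,B,E,F,d]
After op 12 (rotate(-3)): offset=4, physical=[d,h,C,B,E,F], logical=[E,F,d,h,C,B]

Answer: 4 E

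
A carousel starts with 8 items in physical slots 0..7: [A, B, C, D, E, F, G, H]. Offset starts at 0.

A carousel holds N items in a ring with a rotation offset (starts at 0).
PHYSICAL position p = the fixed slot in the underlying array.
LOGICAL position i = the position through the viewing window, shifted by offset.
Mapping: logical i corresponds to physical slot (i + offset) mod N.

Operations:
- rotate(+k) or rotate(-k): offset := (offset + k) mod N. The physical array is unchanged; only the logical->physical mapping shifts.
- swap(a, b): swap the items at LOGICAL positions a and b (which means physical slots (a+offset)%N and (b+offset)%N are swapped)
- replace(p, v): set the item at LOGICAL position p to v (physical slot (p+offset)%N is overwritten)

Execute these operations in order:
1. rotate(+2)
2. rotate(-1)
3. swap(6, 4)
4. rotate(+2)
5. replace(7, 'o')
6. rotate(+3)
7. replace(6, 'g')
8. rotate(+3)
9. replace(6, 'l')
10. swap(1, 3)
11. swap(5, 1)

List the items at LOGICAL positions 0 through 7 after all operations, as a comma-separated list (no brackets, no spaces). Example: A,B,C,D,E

Answer: B,G,D,o,H,g,l,A

Derivation:
After op 1 (rotate(+2)): offset=2, physical=[A,B,C,D,E,F,G,H], logical=[C,D,E,F,G,H,A,B]
After op 2 (rotate(-1)): offset=1, physical=[A,B,C,D,E,F,G,H], logical=[B,C,D,E,F,G,H,A]
After op 3 (swap(6, 4)): offset=1, physical=[A,B,C,D,E,H,G,F], logical=[B,C,D,E,H,G,F,A]
After op 4 (rotate(+2)): offset=3, physical=[A,B,C,D,E,H,G,F], logical=[D,E,H,G,F,A,B,C]
After op 5 (replace(7, 'o')): offset=3, physical=[A,B,o,D,E,H,G,F], logical=[D,E,H,G,F,A,B,o]
After op 6 (rotate(+3)): offset=6, physical=[A,B,o,D,E,H,G,F], logical=[G,F,A,B,o,D,E,H]
After op 7 (replace(6, 'g')): offset=6, physical=[A,B,o,D,g,H,G,F], logical=[G,F,A,B,o,D,g,H]
After op 8 (rotate(+3)): offset=1, physical=[A,B,o,D,g,H,G,F], logical=[B,o,D,g,H,G,F,A]
After op 9 (replace(6, 'l')): offset=1, physical=[A,B,o,D,g,H,G,l], logical=[B,o,D,g,H,G,l,A]
After op 10 (swap(1, 3)): offset=1, physical=[A,B,g,D,o,H,G,l], logical=[B,g,D,o,H,G,l,A]
After op 11 (swap(5, 1)): offset=1, physical=[A,B,G,D,o,H,g,l], logical=[B,G,D,o,H,g,l,A]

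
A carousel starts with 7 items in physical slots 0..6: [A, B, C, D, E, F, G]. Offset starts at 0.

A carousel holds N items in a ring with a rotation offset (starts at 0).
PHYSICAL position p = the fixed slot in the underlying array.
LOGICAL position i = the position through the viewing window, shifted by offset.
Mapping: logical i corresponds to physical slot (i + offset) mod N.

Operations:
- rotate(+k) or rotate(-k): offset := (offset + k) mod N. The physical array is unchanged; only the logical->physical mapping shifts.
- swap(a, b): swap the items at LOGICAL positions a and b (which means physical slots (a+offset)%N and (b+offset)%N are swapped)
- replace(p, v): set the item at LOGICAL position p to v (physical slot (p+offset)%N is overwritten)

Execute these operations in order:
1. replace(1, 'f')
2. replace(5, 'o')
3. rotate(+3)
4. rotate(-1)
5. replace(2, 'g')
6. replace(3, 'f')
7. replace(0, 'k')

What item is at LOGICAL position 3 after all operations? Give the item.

After op 1 (replace(1, 'f')): offset=0, physical=[A,f,C,D,E,F,G], logical=[A,f,C,D,E,F,G]
After op 2 (replace(5, 'o')): offset=0, physical=[A,f,C,D,E,o,G], logical=[A,f,C,D,E,o,G]
After op 3 (rotate(+3)): offset=3, physical=[A,f,C,D,E,o,G], logical=[D,E,o,G,A,f,C]
After op 4 (rotate(-1)): offset=2, physical=[A,f,C,D,E,o,G], logical=[C,D,E,o,G,A,f]
After op 5 (replace(2, 'g')): offset=2, physical=[A,f,C,D,g,o,G], logical=[C,D,g,o,G,A,f]
After op 6 (replace(3, 'f')): offset=2, physical=[A,f,C,D,g,f,G], logical=[C,D,g,f,G,A,f]
After op 7 (replace(0, 'k')): offset=2, physical=[A,f,k,D,g,f,G], logical=[k,D,g,f,G,A,f]

Answer: f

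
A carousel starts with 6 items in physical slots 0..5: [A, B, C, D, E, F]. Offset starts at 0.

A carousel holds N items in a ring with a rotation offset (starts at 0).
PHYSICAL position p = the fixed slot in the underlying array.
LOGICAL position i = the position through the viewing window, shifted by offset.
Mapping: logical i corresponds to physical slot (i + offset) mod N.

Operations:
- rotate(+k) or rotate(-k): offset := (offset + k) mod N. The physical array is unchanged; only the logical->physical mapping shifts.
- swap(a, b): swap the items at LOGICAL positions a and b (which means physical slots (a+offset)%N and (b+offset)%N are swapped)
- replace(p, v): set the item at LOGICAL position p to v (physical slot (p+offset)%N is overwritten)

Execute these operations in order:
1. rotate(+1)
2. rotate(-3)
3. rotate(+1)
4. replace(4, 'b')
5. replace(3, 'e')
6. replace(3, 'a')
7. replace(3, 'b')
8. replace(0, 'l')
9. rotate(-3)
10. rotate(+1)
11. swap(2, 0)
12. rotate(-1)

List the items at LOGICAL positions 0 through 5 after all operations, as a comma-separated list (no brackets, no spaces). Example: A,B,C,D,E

Answer: b,l,E,b,A,B

Derivation:
After op 1 (rotate(+1)): offset=1, physical=[A,B,C,D,E,F], logical=[B,C,D,E,F,A]
After op 2 (rotate(-3)): offset=4, physical=[A,B,C,D,E,F], logical=[E,F,A,B,C,D]
After op 3 (rotate(+1)): offset=5, physical=[A,B,C,D,E,F], logical=[F,A,B,C,D,E]
After op 4 (replace(4, 'b')): offset=5, physical=[A,B,C,b,E,F], logical=[F,A,B,C,b,E]
After op 5 (replace(3, 'e')): offset=5, physical=[A,B,e,b,E,F], logical=[F,A,B,e,b,E]
After op 6 (replace(3, 'a')): offset=5, physical=[A,B,a,b,E,F], logical=[F,A,B,a,b,E]
After op 7 (replace(3, 'b')): offset=5, physical=[A,B,b,b,E,F], logical=[F,A,B,b,b,E]
After op 8 (replace(0, 'l')): offset=5, physical=[A,B,b,b,E,l], logical=[l,A,B,b,b,E]
After op 9 (rotate(-3)): offset=2, physical=[A,B,b,b,E,l], logical=[b,b,E,l,A,B]
After op 10 (rotate(+1)): offset=3, physical=[A,B,b,b,E,l], logical=[b,E,l,A,B,b]
After op 11 (swap(2, 0)): offset=3, physical=[A,B,b,l,E,b], logical=[l,E,b,A,B,b]
After op 12 (rotate(-1)): offset=2, physical=[A,B,b,l,E,b], logical=[b,l,E,b,A,B]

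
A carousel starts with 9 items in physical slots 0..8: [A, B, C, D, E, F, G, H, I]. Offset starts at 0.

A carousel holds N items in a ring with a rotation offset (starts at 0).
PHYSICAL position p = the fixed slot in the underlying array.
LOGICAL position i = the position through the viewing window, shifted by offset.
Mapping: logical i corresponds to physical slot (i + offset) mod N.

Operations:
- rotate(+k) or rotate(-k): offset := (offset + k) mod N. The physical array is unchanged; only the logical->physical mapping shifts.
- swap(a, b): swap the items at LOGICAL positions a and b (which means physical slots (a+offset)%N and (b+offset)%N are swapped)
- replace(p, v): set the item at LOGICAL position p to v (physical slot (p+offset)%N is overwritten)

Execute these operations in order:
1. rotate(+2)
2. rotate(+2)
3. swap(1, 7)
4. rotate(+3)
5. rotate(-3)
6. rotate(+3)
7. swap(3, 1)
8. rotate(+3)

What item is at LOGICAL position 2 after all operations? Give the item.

After op 1 (rotate(+2)): offset=2, physical=[A,B,C,D,E,F,G,H,I], logical=[C,D,E,F,G,H,I,A,B]
After op 2 (rotate(+2)): offset=4, physical=[A,B,C,D,E,F,G,H,I], logical=[E,F,G,H,I,A,B,C,D]
After op 3 (swap(1, 7)): offset=4, physical=[A,B,F,D,E,C,G,H,I], logical=[E,C,G,H,I,A,B,F,D]
After op 4 (rotate(+3)): offset=7, physical=[A,B,F,D,E,C,G,H,I], logical=[H,I,A,B,F,D,E,C,G]
After op 5 (rotate(-3)): offset=4, physical=[A,B,F,D,E,C,G,H,I], logical=[E,C,G,H,I,A,B,F,D]
After op 6 (rotate(+3)): offset=7, physical=[A,B,F,D,E,C,G,H,I], logical=[H,I,A,B,F,D,E,C,G]
After op 7 (swap(3, 1)): offset=7, physical=[A,I,F,D,E,C,G,H,B], logical=[H,B,A,I,F,D,E,C,G]
After op 8 (rotate(+3)): offset=1, physical=[A,I,F,D,E,C,G,H,B], logical=[I,F,D,E,C,G,H,B,A]

Answer: D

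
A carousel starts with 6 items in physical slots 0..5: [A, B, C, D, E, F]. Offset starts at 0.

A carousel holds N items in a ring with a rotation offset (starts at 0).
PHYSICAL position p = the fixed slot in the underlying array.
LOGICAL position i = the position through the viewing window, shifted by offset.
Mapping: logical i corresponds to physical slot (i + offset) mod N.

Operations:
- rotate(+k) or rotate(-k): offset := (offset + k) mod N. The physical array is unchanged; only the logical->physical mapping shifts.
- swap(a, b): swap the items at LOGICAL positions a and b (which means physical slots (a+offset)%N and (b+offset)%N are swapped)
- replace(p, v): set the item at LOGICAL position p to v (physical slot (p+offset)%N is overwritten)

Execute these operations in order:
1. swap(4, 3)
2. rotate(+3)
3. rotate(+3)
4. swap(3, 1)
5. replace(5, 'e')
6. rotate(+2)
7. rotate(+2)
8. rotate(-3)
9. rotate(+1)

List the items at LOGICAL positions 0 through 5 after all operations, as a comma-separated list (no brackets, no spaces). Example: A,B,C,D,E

Answer: C,B,D,e,A,E

Derivation:
After op 1 (swap(4, 3)): offset=0, physical=[A,B,C,E,D,F], logical=[A,B,C,E,D,F]
After op 2 (rotate(+3)): offset=3, physical=[A,B,C,E,D,F], logical=[E,D,F,A,B,C]
After op 3 (rotate(+3)): offset=0, physical=[A,B,C,E,D,F], logical=[A,B,C,E,D,F]
After op 4 (swap(3, 1)): offset=0, physical=[A,E,C,B,D,F], logical=[A,E,C,B,D,F]
After op 5 (replace(5, 'e')): offset=0, physical=[A,E,C,B,D,e], logical=[A,E,C,B,D,e]
After op 6 (rotate(+2)): offset=2, physical=[A,E,C,B,D,e], logical=[C,B,D,e,A,E]
After op 7 (rotate(+2)): offset=4, physical=[A,E,C,B,D,e], logical=[D,e,A,E,C,B]
After op 8 (rotate(-3)): offset=1, physical=[A,E,C,B,D,e], logical=[E,C,B,D,e,A]
After op 9 (rotate(+1)): offset=2, physical=[A,E,C,B,D,e], logical=[C,B,D,e,A,E]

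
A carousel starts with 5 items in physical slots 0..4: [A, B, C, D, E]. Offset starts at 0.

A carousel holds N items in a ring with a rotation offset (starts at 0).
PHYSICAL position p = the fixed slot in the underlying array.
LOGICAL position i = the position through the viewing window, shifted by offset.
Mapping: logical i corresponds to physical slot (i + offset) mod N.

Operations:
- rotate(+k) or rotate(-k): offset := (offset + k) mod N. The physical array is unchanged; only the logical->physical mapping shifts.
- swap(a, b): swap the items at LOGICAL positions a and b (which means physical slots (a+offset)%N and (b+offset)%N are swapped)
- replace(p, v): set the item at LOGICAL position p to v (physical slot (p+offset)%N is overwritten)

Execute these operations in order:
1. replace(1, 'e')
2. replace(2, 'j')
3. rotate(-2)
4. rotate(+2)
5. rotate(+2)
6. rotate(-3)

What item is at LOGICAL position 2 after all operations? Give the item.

After op 1 (replace(1, 'e')): offset=0, physical=[A,e,C,D,E], logical=[A,e,C,D,E]
After op 2 (replace(2, 'j')): offset=0, physical=[A,e,j,D,E], logical=[A,e,j,D,E]
After op 3 (rotate(-2)): offset=3, physical=[A,e,j,D,E], logical=[D,E,A,e,j]
After op 4 (rotate(+2)): offset=0, physical=[A,e,j,D,E], logical=[A,e,j,D,E]
After op 5 (rotate(+2)): offset=2, physical=[A,e,j,D,E], logical=[j,D,E,A,e]
After op 6 (rotate(-3)): offset=4, physical=[A,e,j,D,E], logical=[E,A,e,j,D]

Answer: e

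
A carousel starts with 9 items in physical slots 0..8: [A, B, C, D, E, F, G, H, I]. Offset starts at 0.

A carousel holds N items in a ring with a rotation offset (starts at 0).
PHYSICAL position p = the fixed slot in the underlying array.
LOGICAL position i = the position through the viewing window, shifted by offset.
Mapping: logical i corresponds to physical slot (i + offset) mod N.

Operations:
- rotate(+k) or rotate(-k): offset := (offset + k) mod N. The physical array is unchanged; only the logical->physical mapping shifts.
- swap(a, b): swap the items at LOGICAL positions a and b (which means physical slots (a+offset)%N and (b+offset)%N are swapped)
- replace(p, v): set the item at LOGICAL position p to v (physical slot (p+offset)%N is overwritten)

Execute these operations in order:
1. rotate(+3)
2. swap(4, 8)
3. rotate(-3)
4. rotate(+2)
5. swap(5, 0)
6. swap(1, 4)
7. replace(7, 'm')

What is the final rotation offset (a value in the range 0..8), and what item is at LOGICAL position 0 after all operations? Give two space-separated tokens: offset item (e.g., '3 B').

After op 1 (rotate(+3)): offset=3, physical=[A,B,C,D,E,F,G,H,I], logical=[D,E,F,G,H,I,A,B,C]
After op 2 (swap(4, 8)): offset=3, physical=[A,B,H,D,E,F,G,C,I], logical=[D,E,F,G,C,I,A,B,H]
After op 3 (rotate(-3)): offset=0, physical=[A,B,H,D,E,F,G,C,I], logical=[A,B,H,D,E,F,G,C,I]
After op 4 (rotate(+2)): offset=2, physical=[A,B,H,D,E,F,G,C,I], logical=[H,D,E,F,G,C,I,A,B]
After op 5 (swap(5, 0)): offset=2, physical=[A,B,C,D,E,F,G,H,I], logical=[C,D,E,F,G,H,I,A,B]
After op 6 (swap(1, 4)): offset=2, physical=[A,B,C,G,E,F,D,H,I], logical=[C,G,E,F,D,H,I,A,B]
After op 7 (replace(7, 'm')): offset=2, physical=[m,B,C,G,E,F,D,H,I], logical=[C,G,E,F,D,H,I,m,B]

Answer: 2 C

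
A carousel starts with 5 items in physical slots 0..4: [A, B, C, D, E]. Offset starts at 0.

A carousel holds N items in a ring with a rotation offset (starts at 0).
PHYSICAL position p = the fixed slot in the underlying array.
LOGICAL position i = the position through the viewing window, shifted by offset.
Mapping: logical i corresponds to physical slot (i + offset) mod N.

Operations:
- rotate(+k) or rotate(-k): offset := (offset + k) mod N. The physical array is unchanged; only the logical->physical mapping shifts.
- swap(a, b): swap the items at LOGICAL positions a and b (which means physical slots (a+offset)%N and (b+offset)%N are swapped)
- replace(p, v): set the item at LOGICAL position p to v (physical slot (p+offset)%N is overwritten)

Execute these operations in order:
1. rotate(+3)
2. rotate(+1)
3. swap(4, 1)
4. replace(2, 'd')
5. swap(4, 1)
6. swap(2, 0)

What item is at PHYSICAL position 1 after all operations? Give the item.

Answer: E

Derivation:
After op 1 (rotate(+3)): offset=3, physical=[A,B,C,D,E], logical=[D,E,A,B,C]
After op 2 (rotate(+1)): offset=4, physical=[A,B,C,D,E], logical=[E,A,B,C,D]
After op 3 (swap(4, 1)): offset=4, physical=[D,B,C,A,E], logical=[E,D,B,C,A]
After op 4 (replace(2, 'd')): offset=4, physical=[D,d,C,A,E], logical=[E,D,d,C,A]
After op 5 (swap(4, 1)): offset=4, physical=[A,d,C,D,E], logical=[E,A,d,C,D]
After op 6 (swap(2, 0)): offset=4, physical=[A,E,C,D,d], logical=[d,A,E,C,D]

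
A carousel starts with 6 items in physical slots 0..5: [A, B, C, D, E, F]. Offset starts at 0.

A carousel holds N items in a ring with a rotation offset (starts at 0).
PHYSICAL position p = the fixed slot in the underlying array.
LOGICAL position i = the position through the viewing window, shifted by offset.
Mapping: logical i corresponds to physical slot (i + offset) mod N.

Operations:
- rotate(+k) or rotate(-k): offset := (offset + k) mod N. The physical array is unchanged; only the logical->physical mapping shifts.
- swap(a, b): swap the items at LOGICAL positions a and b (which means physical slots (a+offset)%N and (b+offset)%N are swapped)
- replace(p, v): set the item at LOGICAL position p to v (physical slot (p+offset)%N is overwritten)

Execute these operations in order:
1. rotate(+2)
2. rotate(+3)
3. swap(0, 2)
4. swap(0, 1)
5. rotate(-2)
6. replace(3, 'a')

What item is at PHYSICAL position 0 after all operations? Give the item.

After op 1 (rotate(+2)): offset=2, physical=[A,B,C,D,E,F], logical=[C,D,E,F,A,B]
After op 2 (rotate(+3)): offset=5, physical=[A,B,C,D,E,F], logical=[F,A,B,C,D,E]
After op 3 (swap(0, 2)): offset=5, physical=[A,F,C,D,E,B], logical=[B,A,F,C,D,E]
After op 4 (swap(0, 1)): offset=5, physical=[B,F,C,D,E,A], logical=[A,B,F,C,D,E]
After op 5 (rotate(-2)): offset=3, physical=[B,F,C,D,E,A], logical=[D,E,A,B,F,C]
After op 6 (replace(3, 'a')): offset=3, physical=[a,F,C,D,E,A], logical=[D,E,A,a,F,C]

Answer: a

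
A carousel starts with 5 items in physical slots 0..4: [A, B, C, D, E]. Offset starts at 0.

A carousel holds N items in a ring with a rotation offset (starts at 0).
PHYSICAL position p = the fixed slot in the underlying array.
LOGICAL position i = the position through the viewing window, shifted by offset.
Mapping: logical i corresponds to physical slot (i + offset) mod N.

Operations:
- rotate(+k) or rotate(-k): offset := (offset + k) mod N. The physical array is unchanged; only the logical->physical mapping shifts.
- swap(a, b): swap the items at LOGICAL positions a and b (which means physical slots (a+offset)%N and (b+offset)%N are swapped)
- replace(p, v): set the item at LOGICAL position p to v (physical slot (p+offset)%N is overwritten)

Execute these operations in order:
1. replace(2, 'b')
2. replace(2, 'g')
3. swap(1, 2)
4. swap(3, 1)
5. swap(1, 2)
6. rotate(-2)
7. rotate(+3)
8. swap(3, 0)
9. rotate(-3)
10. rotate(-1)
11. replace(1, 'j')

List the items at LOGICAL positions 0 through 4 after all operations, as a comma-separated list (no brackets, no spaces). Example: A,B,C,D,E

After op 1 (replace(2, 'b')): offset=0, physical=[A,B,b,D,E], logical=[A,B,b,D,E]
After op 2 (replace(2, 'g')): offset=0, physical=[A,B,g,D,E], logical=[A,B,g,D,E]
After op 3 (swap(1, 2)): offset=0, physical=[A,g,B,D,E], logical=[A,g,B,D,E]
After op 4 (swap(3, 1)): offset=0, physical=[A,D,B,g,E], logical=[A,D,B,g,E]
After op 5 (swap(1, 2)): offset=0, physical=[A,B,D,g,E], logical=[A,B,D,g,E]
After op 6 (rotate(-2)): offset=3, physical=[A,B,D,g,E], logical=[g,E,A,B,D]
After op 7 (rotate(+3)): offset=1, physical=[A,B,D,g,E], logical=[B,D,g,E,A]
After op 8 (swap(3, 0)): offset=1, physical=[A,E,D,g,B], logical=[E,D,g,B,A]
After op 9 (rotate(-3)): offset=3, physical=[A,E,D,g,B], logical=[g,B,A,E,D]
After op 10 (rotate(-1)): offset=2, physical=[A,E,D,g,B], logical=[D,g,B,A,E]
After op 11 (replace(1, 'j')): offset=2, physical=[A,E,D,j,B], logical=[D,j,B,A,E]

Answer: D,j,B,A,E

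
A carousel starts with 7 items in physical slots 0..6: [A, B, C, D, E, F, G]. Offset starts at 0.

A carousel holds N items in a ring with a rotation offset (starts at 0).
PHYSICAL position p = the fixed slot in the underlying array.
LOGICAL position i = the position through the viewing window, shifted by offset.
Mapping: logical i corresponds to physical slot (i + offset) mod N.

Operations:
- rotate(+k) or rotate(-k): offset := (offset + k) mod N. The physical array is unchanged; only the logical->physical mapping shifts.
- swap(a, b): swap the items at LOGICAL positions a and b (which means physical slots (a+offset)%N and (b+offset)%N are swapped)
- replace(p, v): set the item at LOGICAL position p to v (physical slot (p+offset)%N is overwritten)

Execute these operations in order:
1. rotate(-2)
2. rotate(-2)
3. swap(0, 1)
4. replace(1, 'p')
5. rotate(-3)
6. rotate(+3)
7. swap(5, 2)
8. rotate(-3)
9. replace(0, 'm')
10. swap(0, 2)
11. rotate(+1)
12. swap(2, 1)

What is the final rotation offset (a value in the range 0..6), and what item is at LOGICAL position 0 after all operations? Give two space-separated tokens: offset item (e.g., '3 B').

After op 1 (rotate(-2)): offset=5, physical=[A,B,C,D,E,F,G], logical=[F,G,A,B,C,D,E]
After op 2 (rotate(-2)): offset=3, physical=[A,B,C,D,E,F,G], logical=[D,E,F,G,A,B,C]
After op 3 (swap(0, 1)): offset=3, physical=[A,B,C,E,D,F,G], logical=[E,D,F,G,A,B,C]
After op 4 (replace(1, 'p')): offset=3, physical=[A,B,C,E,p,F,G], logical=[E,p,F,G,A,B,C]
After op 5 (rotate(-3)): offset=0, physical=[A,B,C,E,p,F,G], logical=[A,B,C,E,p,F,G]
After op 6 (rotate(+3)): offset=3, physical=[A,B,C,E,p,F,G], logical=[E,p,F,G,A,B,C]
After op 7 (swap(5, 2)): offset=3, physical=[A,F,C,E,p,B,G], logical=[E,p,B,G,A,F,C]
After op 8 (rotate(-3)): offset=0, physical=[A,F,C,E,p,B,G], logical=[A,F,C,E,p,B,G]
After op 9 (replace(0, 'm')): offset=0, physical=[m,F,C,E,p,B,G], logical=[m,F,C,E,p,B,G]
After op 10 (swap(0, 2)): offset=0, physical=[C,F,m,E,p,B,G], logical=[C,F,m,E,p,B,G]
After op 11 (rotate(+1)): offset=1, physical=[C,F,m,E,p,B,G], logical=[F,m,E,p,B,G,C]
After op 12 (swap(2, 1)): offset=1, physical=[C,F,E,m,p,B,G], logical=[F,E,m,p,B,G,C]

Answer: 1 F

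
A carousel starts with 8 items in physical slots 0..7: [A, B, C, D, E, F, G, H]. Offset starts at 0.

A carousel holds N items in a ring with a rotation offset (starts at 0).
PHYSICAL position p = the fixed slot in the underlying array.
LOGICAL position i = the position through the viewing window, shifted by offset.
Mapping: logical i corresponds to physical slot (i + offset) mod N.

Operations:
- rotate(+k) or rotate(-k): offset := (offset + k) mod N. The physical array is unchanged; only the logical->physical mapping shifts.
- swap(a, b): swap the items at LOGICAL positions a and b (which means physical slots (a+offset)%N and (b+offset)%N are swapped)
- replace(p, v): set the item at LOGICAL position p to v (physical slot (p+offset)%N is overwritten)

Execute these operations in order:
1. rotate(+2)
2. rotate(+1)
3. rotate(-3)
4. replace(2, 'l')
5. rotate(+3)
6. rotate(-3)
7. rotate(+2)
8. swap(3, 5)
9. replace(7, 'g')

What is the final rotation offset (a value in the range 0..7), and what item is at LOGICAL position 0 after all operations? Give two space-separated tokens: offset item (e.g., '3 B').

After op 1 (rotate(+2)): offset=2, physical=[A,B,C,D,E,F,G,H], logical=[C,D,E,F,G,H,A,B]
After op 2 (rotate(+1)): offset=3, physical=[A,B,C,D,E,F,G,H], logical=[D,E,F,G,H,A,B,C]
After op 3 (rotate(-3)): offset=0, physical=[A,B,C,D,E,F,G,H], logical=[A,B,C,D,E,F,G,H]
After op 4 (replace(2, 'l')): offset=0, physical=[A,B,l,D,E,F,G,H], logical=[A,B,l,D,E,F,G,H]
After op 5 (rotate(+3)): offset=3, physical=[A,B,l,D,E,F,G,H], logical=[D,E,F,G,H,A,B,l]
After op 6 (rotate(-3)): offset=0, physical=[A,B,l,D,E,F,G,H], logical=[A,B,l,D,E,F,G,H]
After op 7 (rotate(+2)): offset=2, physical=[A,B,l,D,E,F,G,H], logical=[l,D,E,F,G,H,A,B]
After op 8 (swap(3, 5)): offset=2, physical=[A,B,l,D,E,H,G,F], logical=[l,D,E,H,G,F,A,B]
After op 9 (replace(7, 'g')): offset=2, physical=[A,g,l,D,E,H,G,F], logical=[l,D,E,H,G,F,A,g]

Answer: 2 l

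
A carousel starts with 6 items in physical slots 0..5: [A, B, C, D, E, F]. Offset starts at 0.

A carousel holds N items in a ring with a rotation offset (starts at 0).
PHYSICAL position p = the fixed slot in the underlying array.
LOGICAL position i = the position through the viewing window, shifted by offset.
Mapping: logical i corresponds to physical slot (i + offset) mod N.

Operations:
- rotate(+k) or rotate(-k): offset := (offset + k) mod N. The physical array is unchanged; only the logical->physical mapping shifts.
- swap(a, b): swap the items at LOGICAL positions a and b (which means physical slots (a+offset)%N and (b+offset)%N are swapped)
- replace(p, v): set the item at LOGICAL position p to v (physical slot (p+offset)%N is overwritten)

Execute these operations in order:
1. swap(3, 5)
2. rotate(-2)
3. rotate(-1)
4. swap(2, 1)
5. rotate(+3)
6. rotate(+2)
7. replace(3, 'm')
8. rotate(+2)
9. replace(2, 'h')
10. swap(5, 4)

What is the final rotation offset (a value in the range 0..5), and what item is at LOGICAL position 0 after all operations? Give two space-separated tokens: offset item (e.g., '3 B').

After op 1 (swap(3, 5)): offset=0, physical=[A,B,C,F,E,D], logical=[A,B,C,F,E,D]
After op 2 (rotate(-2)): offset=4, physical=[A,B,C,F,E,D], logical=[E,D,A,B,C,F]
After op 3 (rotate(-1)): offset=3, physical=[A,B,C,F,E,D], logical=[F,E,D,A,B,C]
After op 4 (swap(2, 1)): offset=3, physical=[A,B,C,F,D,E], logical=[F,D,E,A,B,C]
After op 5 (rotate(+3)): offset=0, physical=[A,B,C,F,D,E], logical=[A,B,C,F,D,E]
After op 6 (rotate(+2)): offset=2, physical=[A,B,C,F,D,E], logical=[C,F,D,E,A,B]
After op 7 (replace(3, 'm')): offset=2, physical=[A,B,C,F,D,m], logical=[C,F,D,m,A,B]
After op 8 (rotate(+2)): offset=4, physical=[A,B,C,F,D,m], logical=[D,m,A,B,C,F]
After op 9 (replace(2, 'h')): offset=4, physical=[h,B,C,F,D,m], logical=[D,m,h,B,C,F]
After op 10 (swap(5, 4)): offset=4, physical=[h,B,F,C,D,m], logical=[D,m,h,B,F,C]

Answer: 4 D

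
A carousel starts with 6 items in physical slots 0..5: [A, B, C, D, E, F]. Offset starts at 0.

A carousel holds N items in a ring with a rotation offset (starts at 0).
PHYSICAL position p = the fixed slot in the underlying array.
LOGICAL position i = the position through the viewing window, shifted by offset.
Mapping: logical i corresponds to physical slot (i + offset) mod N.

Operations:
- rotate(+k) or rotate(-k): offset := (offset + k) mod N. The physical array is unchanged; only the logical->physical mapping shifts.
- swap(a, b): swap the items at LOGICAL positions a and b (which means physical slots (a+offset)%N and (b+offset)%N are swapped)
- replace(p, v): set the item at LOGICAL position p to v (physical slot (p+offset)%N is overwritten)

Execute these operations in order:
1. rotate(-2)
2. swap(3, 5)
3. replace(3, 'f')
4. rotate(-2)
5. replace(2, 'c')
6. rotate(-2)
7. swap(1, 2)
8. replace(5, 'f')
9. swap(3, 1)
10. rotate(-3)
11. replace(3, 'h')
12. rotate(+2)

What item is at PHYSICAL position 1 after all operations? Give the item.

Answer: B

Derivation:
After op 1 (rotate(-2)): offset=4, physical=[A,B,C,D,E,F], logical=[E,F,A,B,C,D]
After op 2 (swap(3, 5)): offset=4, physical=[A,D,C,B,E,F], logical=[E,F,A,D,C,B]
After op 3 (replace(3, 'f')): offset=4, physical=[A,f,C,B,E,F], logical=[E,F,A,f,C,B]
After op 4 (rotate(-2)): offset=2, physical=[A,f,C,B,E,F], logical=[C,B,E,F,A,f]
After op 5 (replace(2, 'c')): offset=2, physical=[A,f,C,B,c,F], logical=[C,B,c,F,A,f]
After op 6 (rotate(-2)): offset=0, physical=[A,f,C,B,c,F], logical=[A,f,C,B,c,F]
After op 7 (swap(1, 2)): offset=0, physical=[A,C,f,B,c,F], logical=[A,C,f,B,c,F]
After op 8 (replace(5, 'f')): offset=0, physical=[A,C,f,B,c,f], logical=[A,C,f,B,c,f]
After op 9 (swap(3, 1)): offset=0, physical=[A,B,f,C,c,f], logical=[A,B,f,C,c,f]
After op 10 (rotate(-3)): offset=3, physical=[A,B,f,C,c,f], logical=[C,c,f,A,B,f]
After op 11 (replace(3, 'h')): offset=3, physical=[h,B,f,C,c,f], logical=[C,c,f,h,B,f]
After op 12 (rotate(+2)): offset=5, physical=[h,B,f,C,c,f], logical=[f,h,B,f,C,c]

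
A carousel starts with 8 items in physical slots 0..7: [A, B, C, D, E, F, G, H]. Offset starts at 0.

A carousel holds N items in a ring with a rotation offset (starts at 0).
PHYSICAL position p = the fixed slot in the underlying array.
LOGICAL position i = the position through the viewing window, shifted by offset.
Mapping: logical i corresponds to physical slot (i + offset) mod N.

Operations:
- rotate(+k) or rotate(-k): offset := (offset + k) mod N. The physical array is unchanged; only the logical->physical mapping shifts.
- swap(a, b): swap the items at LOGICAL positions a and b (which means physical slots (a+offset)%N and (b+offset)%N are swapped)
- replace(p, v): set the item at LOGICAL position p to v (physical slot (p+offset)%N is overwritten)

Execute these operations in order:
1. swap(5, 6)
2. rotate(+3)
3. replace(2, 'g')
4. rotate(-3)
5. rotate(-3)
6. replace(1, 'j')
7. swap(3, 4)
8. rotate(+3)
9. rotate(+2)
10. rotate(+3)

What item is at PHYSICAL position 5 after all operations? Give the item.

Answer: g

Derivation:
After op 1 (swap(5, 6)): offset=0, physical=[A,B,C,D,E,G,F,H], logical=[A,B,C,D,E,G,F,H]
After op 2 (rotate(+3)): offset=3, physical=[A,B,C,D,E,G,F,H], logical=[D,E,G,F,H,A,B,C]
After op 3 (replace(2, 'g')): offset=3, physical=[A,B,C,D,E,g,F,H], logical=[D,E,g,F,H,A,B,C]
After op 4 (rotate(-3)): offset=0, physical=[A,B,C,D,E,g,F,H], logical=[A,B,C,D,E,g,F,H]
After op 5 (rotate(-3)): offset=5, physical=[A,B,C,D,E,g,F,H], logical=[g,F,H,A,B,C,D,E]
After op 6 (replace(1, 'j')): offset=5, physical=[A,B,C,D,E,g,j,H], logical=[g,j,H,A,B,C,D,E]
After op 7 (swap(3, 4)): offset=5, physical=[B,A,C,D,E,g,j,H], logical=[g,j,H,B,A,C,D,E]
After op 8 (rotate(+3)): offset=0, physical=[B,A,C,D,E,g,j,H], logical=[B,A,C,D,E,g,j,H]
After op 9 (rotate(+2)): offset=2, physical=[B,A,C,D,E,g,j,H], logical=[C,D,E,g,j,H,B,A]
After op 10 (rotate(+3)): offset=5, physical=[B,A,C,D,E,g,j,H], logical=[g,j,H,B,A,C,D,E]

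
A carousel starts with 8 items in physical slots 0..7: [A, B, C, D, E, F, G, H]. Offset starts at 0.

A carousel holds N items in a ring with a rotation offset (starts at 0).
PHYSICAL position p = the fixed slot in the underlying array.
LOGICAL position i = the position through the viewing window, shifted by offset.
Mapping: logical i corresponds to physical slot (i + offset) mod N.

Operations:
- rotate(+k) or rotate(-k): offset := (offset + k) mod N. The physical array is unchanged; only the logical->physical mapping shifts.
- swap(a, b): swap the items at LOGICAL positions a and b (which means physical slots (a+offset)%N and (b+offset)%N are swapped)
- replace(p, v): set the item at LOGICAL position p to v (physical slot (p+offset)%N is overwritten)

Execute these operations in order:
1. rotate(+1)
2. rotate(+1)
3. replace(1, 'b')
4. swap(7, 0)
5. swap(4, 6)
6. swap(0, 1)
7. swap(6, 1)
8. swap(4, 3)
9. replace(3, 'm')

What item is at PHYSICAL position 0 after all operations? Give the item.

Answer: B

Derivation:
After op 1 (rotate(+1)): offset=1, physical=[A,B,C,D,E,F,G,H], logical=[B,C,D,E,F,G,H,A]
After op 2 (rotate(+1)): offset=2, physical=[A,B,C,D,E,F,G,H], logical=[C,D,E,F,G,H,A,B]
After op 3 (replace(1, 'b')): offset=2, physical=[A,B,C,b,E,F,G,H], logical=[C,b,E,F,G,H,A,B]
After op 4 (swap(7, 0)): offset=2, physical=[A,C,B,b,E,F,G,H], logical=[B,b,E,F,G,H,A,C]
After op 5 (swap(4, 6)): offset=2, physical=[G,C,B,b,E,F,A,H], logical=[B,b,E,F,A,H,G,C]
After op 6 (swap(0, 1)): offset=2, physical=[G,C,b,B,E,F,A,H], logical=[b,B,E,F,A,H,G,C]
After op 7 (swap(6, 1)): offset=2, physical=[B,C,b,G,E,F,A,H], logical=[b,G,E,F,A,H,B,C]
After op 8 (swap(4, 3)): offset=2, physical=[B,C,b,G,E,A,F,H], logical=[b,G,E,A,F,H,B,C]
After op 9 (replace(3, 'm')): offset=2, physical=[B,C,b,G,E,m,F,H], logical=[b,G,E,m,F,H,B,C]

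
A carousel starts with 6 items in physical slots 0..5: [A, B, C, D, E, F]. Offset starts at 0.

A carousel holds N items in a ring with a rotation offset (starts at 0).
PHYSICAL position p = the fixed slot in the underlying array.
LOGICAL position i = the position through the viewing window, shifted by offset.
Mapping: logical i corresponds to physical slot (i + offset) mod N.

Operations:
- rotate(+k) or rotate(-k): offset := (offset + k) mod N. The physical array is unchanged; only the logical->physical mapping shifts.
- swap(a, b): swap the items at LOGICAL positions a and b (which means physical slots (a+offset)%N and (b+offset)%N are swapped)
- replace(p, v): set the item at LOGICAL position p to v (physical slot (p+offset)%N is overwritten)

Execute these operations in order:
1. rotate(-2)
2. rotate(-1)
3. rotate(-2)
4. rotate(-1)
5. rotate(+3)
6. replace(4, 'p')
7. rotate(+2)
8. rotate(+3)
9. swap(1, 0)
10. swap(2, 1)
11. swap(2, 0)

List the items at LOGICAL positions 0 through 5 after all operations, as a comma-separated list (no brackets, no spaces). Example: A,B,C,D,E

After op 1 (rotate(-2)): offset=4, physical=[A,B,C,D,E,F], logical=[E,F,A,B,C,D]
After op 2 (rotate(-1)): offset=3, physical=[A,B,C,D,E,F], logical=[D,E,F,A,B,C]
After op 3 (rotate(-2)): offset=1, physical=[A,B,C,D,E,F], logical=[B,C,D,E,F,A]
After op 4 (rotate(-1)): offset=0, physical=[A,B,C,D,E,F], logical=[A,B,C,D,E,F]
After op 5 (rotate(+3)): offset=3, physical=[A,B,C,D,E,F], logical=[D,E,F,A,B,C]
After op 6 (replace(4, 'p')): offset=3, physical=[A,p,C,D,E,F], logical=[D,E,F,A,p,C]
After op 7 (rotate(+2)): offset=5, physical=[A,p,C,D,E,F], logical=[F,A,p,C,D,E]
After op 8 (rotate(+3)): offset=2, physical=[A,p,C,D,E,F], logical=[C,D,E,F,A,p]
After op 9 (swap(1, 0)): offset=2, physical=[A,p,D,C,E,F], logical=[D,C,E,F,A,p]
After op 10 (swap(2, 1)): offset=2, physical=[A,p,D,E,C,F], logical=[D,E,C,F,A,p]
After op 11 (swap(2, 0)): offset=2, physical=[A,p,C,E,D,F], logical=[C,E,D,F,A,p]

Answer: C,E,D,F,A,p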